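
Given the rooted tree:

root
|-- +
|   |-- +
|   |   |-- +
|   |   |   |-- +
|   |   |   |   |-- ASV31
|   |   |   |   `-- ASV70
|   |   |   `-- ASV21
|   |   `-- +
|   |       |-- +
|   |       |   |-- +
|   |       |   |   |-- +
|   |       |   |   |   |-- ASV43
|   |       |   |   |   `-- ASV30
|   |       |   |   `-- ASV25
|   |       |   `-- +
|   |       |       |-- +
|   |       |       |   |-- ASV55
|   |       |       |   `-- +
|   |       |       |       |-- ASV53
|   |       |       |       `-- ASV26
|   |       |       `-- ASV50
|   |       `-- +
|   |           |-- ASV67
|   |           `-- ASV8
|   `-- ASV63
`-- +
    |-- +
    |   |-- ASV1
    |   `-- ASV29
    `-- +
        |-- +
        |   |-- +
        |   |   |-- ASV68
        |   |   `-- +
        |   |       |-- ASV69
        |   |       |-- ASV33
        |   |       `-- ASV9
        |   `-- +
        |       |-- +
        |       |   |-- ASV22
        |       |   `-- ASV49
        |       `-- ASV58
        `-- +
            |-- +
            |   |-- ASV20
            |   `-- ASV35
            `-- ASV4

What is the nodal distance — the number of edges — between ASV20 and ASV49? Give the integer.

7

The MRCA of ASV20 and ASV49 is the node subtending (((ASV68,(ASV69,ASV33,ASV9)),((ASV22,ASV49),ASV58)),((ASV20,ASV35),ASV4)).
From ASV20 up to that node: 3 branches. From ASV49 up to the same node: 4 branches. Total: 3 + 4 = 7.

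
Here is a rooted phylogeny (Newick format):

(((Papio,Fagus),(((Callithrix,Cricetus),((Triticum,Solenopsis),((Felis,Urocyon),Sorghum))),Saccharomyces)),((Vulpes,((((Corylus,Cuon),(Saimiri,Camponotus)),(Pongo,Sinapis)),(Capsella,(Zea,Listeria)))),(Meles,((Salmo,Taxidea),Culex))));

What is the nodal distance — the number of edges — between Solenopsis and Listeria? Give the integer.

The MRCA of Solenopsis and Listeria is the root of the tree.
From Solenopsis up to that node: 6 branches. From Listeria up to the same node: 6 branches. Total: 6 + 6 = 12.

12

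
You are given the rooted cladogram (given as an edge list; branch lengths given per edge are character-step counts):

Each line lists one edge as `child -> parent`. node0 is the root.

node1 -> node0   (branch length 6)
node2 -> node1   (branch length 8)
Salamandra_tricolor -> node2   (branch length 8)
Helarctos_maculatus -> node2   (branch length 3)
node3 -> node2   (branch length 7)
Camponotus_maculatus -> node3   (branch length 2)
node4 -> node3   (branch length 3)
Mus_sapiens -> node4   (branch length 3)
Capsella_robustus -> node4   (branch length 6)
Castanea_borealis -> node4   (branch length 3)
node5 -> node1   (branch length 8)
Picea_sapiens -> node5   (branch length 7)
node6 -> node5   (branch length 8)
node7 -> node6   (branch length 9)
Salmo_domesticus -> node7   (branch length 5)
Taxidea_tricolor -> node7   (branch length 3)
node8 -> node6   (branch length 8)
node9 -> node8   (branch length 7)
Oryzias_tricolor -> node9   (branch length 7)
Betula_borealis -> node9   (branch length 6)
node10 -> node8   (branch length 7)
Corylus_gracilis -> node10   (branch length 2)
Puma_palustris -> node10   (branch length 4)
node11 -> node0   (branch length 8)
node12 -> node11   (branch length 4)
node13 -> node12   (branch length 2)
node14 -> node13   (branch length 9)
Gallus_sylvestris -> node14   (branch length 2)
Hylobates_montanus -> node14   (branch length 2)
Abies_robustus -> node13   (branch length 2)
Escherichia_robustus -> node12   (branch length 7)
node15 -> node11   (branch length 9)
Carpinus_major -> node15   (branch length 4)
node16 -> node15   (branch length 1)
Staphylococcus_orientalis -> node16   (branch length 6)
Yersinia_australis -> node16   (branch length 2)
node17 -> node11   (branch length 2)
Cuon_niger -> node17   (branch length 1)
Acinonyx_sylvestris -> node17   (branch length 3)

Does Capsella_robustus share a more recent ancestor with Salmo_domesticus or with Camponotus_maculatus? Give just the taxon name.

Camponotus_maculatus

The MRCA of Capsella_robustus and Camponotus_maculatus subtends (Camponotus_maculatus,(Mus_sapiens,Capsella_robustus,Castanea_borealis)) (4 taxa).
The MRCA of Capsella_robustus and Salmo_domesticus subtends ((Salamandra_tricolor,Helarctos_maculatus,(Camponotus_maculatus,(Mus_sapiens,Capsella_robustus,Castanea_borealis))),(Picea_sapiens,((Salmo_domesticus,Taxidea_tricolor),((Oryzias_tricolor,Betula_borealis),(Corylus_gracilis,Puma_palustris))))) (13 taxa).
The first is nested inside the second, so Capsella_robustus shares a more recent common ancestor with Camponotus_maculatus.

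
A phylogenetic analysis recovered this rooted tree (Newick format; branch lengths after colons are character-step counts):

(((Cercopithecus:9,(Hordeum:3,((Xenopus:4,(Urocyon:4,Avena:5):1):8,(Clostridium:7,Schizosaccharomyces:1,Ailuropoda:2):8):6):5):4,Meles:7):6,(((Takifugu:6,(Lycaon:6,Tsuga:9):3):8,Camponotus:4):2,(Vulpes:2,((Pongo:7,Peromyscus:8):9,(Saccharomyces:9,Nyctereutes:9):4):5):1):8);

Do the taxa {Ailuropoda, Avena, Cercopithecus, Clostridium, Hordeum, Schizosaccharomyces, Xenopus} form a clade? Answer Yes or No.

No

The MRCA of the listed taxa subtends (Cercopithecus,(Hordeum,((Xenopus,(Urocyon,Avena)),(Clostridium,Schizosaccharomyces,Ailuropoda)))).
That clade also contains Urocyon, which is not in the proposed group, so the group is not monophyletic.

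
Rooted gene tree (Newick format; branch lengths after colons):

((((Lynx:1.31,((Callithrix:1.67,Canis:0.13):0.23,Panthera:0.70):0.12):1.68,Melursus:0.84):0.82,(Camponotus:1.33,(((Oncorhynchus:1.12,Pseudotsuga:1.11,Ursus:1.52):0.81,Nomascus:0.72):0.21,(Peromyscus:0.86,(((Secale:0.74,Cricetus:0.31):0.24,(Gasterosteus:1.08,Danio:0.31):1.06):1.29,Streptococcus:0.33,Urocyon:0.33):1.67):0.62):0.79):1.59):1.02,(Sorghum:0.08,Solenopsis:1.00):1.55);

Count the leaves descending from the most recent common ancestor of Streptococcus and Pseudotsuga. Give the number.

The MRCA of Streptococcus and Pseudotsuga is the node subtending (((Oncorhynchus,Pseudotsuga,Ursus),Nomascus),(Peromyscus,(((Secale,Cricetus),(Gasterosteus,Danio)),Streptococcus,Urocyon))).
That clade contains 11 terminal taxa: Cricetus, Danio, Gasterosteus, Nomascus, Oncorhynchus, Peromyscus, Pseudotsuga, Secale, Streptococcus, Urocyon, Ursus.

11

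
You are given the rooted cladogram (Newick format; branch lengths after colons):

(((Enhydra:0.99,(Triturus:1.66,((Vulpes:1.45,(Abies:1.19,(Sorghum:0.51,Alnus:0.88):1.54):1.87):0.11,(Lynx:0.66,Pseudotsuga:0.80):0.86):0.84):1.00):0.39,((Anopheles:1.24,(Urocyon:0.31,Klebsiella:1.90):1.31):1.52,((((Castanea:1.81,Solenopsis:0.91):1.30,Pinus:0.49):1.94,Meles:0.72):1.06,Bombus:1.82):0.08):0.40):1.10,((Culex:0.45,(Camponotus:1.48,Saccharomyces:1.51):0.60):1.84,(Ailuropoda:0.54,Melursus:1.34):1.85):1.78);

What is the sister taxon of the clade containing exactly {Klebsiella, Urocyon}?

The clade containing exactly {Klebsiella, Urocyon} attaches to the tree at the node subtending (Anopheles,(Urocyon,Klebsiella)).
The other lineage descending from that same node — the sister group — is the single tip Anopheles.

Anopheles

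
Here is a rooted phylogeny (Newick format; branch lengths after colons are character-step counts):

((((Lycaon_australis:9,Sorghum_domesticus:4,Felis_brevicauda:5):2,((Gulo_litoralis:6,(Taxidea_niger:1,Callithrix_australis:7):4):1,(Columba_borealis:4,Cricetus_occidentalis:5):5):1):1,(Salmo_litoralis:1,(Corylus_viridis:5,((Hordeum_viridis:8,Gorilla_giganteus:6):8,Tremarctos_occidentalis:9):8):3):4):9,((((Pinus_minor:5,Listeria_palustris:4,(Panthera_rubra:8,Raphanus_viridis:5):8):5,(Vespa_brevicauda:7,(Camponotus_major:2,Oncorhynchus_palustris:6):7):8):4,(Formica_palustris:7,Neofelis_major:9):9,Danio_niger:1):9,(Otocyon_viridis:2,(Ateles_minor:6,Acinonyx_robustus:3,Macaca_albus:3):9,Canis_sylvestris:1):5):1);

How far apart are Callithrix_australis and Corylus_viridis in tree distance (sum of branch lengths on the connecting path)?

The path runs Callithrix_australis → … → MRCA → … → Corylus_viridis; the MRCA is the node subtending (((Lycaon_australis,Sorghum_domesticus,Felis_brevicauda),((Gulo_litoralis,(Taxidea_niger,Callithrix_australis)),(Columba_borealis,Cricetus_occidentalis))),(Salmo_litoralis,(Corylus_viridis,((Hordeum_viridis,Gorilla_giganteus),Tremarctos_occidentalis)))).
Branch lengths along that path: 7 + 4 + 1 + 1 + 1 + 4 + 3 + 5 = 26.

26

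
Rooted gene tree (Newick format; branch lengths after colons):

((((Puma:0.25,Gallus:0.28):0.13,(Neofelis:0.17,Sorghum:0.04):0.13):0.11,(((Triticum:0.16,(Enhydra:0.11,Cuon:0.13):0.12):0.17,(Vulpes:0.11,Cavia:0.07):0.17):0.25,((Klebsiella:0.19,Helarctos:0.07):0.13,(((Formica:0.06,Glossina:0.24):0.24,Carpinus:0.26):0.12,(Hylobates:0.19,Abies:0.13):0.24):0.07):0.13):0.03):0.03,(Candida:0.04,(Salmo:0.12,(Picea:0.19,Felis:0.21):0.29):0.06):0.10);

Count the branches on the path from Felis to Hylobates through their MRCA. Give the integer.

10

The MRCA of Felis and Hylobates is the root of the tree.
From Felis up to that node: 4 branches. From Hylobates up to the same node: 6 branches. Total: 4 + 6 = 10.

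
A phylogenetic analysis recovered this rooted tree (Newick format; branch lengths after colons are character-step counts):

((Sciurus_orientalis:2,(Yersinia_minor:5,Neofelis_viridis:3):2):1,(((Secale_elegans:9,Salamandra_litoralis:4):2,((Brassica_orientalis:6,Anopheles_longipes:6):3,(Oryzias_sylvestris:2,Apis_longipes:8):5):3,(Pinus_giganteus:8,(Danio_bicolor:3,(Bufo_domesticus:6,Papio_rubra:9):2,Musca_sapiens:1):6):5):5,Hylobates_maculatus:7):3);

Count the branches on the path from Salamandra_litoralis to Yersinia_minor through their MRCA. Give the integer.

7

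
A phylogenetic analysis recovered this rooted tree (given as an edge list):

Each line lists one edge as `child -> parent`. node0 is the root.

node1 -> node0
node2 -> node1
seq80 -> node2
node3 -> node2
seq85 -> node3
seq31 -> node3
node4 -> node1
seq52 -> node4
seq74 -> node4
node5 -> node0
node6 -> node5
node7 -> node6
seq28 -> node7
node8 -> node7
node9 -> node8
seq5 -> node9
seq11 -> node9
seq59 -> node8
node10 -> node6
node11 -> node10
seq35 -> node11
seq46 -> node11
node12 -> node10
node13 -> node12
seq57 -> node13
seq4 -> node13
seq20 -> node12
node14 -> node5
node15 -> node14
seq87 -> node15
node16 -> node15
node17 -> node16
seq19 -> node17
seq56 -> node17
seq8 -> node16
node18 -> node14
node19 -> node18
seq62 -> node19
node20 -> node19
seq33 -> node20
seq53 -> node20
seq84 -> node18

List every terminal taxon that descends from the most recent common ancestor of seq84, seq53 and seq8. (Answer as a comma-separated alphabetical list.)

Tracing seq84: it sits inside ((seq62,(seq33,seq53)),seq84).
Tracing seq53: it sits inside (seq33,seq53).
Tracing seq8: it sits inside ((seq19,seq56),seq8).
The smallest clade enclosing all 3 is ((seq87,((seq19,seq56),seq8)),((seq62,(seq33,seq53)),seq84)); the answer is its 8 terminal taxa in alphabetical order.

seq19, seq33, seq53, seq56, seq62, seq8, seq84, seq87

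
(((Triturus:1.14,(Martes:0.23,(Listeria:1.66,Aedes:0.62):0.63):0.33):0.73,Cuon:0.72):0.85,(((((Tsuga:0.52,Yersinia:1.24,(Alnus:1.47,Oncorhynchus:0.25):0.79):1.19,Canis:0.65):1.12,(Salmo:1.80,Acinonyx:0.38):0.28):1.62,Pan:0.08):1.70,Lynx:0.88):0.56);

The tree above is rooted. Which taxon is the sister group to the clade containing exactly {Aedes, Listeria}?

The clade containing exactly {Aedes, Listeria} attaches to the tree at the node subtending (Martes,(Listeria,Aedes)).
The other lineage descending from that same node — the sister group — is the single tip Martes.

Martes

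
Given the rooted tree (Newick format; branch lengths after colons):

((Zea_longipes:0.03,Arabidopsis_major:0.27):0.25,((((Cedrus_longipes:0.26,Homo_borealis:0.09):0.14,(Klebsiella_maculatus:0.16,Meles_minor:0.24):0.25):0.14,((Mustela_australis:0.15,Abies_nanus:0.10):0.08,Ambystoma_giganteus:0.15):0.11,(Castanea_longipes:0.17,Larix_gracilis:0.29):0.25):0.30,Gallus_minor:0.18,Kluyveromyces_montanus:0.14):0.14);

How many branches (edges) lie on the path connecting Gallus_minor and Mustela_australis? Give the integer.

The MRCA of Gallus_minor and Mustela_australis is the node subtending ((((Cedrus_longipes,Homo_borealis),(Klebsiella_maculatus,Meles_minor)),((Mustela_australis,Abies_nanus),Ambystoma_giganteus),(Castanea_longipes,Larix_gracilis)),Gallus_minor,Kluyveromyces_montanus).
From Gallus_minor up to that node: 1 branch. From Mustela_australis up to the same node: 4 branches. Total: 1 + 4 = 5.

5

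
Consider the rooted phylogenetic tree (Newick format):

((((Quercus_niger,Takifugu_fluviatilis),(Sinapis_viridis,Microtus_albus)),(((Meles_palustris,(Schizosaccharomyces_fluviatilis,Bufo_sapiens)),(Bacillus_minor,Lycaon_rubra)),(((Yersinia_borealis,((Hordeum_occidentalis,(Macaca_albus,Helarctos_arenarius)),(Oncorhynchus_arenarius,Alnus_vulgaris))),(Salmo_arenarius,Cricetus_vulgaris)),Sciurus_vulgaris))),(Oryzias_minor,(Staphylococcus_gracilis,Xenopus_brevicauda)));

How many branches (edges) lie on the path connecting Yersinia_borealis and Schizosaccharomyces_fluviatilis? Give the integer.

The MRCA of Yersinia_borealis and Schizosaccharomyces_fluviatilis is the node subtending (((Meles_palustris,(Schizosaccharomyces_fluviatilis,Bufo_sapiens)),(Bacillus_minor,Lycaon_rubra)),(((Yersinia_borealis,((Hordeum_occidentalis,(Macaca_albus,Helarctos_arenarius)),(Oncorhynchus_arenarius,Alnus_vulgaris))),(Salmo_arenarius,Cricetus_vulgaris)),Sciurus_vulgaris)).
From Yersinia_borealis up to that node: 4 branches. From Schizosaccharomyces_fluviatilis up to the same node: 4 branches. Total: 4 + 4 = 8.

8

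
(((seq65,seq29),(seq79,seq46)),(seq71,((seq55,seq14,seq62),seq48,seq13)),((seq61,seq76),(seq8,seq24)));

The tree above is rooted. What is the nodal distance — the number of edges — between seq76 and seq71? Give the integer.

5

The MRCA of seq76 and seq71 is the root of the tree.
From seq76 up to that node: 3 branches. From seq71 up to the same node: 2 branches. Total: 3 + 2 = 5.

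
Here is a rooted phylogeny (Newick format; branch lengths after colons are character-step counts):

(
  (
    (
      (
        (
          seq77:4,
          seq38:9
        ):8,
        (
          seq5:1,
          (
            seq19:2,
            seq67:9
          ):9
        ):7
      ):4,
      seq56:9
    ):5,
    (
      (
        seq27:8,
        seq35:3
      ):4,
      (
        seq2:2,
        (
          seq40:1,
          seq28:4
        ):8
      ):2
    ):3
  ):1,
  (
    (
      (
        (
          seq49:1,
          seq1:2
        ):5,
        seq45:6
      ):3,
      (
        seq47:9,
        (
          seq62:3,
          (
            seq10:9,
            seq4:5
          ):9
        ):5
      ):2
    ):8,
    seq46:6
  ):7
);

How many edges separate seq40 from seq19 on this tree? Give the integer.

9

The MRCA of seq40 and seq19 is the node subtending ((((seq77,seq38),(seq5,(seq19,seq67))),seq56),((seq27,seq35),(seq2,(seq40,seq28)))).
From seq40 up to that node: 4 branches. From seq19 up to the same node: 5 branches. Total: 4 + 5 = 9.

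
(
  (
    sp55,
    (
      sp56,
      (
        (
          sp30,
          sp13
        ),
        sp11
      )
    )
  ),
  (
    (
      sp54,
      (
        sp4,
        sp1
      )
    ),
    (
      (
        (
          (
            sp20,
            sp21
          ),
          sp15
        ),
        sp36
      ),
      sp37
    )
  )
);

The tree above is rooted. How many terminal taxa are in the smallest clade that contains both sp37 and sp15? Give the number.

The MRCA of sp37 and sp15 is the node subtending ((((sp20,sp21),sp15),sp36),sp37).
That clade contains 5 terminal taxa: sp15, sp20, sp21, sp36, sp37.

5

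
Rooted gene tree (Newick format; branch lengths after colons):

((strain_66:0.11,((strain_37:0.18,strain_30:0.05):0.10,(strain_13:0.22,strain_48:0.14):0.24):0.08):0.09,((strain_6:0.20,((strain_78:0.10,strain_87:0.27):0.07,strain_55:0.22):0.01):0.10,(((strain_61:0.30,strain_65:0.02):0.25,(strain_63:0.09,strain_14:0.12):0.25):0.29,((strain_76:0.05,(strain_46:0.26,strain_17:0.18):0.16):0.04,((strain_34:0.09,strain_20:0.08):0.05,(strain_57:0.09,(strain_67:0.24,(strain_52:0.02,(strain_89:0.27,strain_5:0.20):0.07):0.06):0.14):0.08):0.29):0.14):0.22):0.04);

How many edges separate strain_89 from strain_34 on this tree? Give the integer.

7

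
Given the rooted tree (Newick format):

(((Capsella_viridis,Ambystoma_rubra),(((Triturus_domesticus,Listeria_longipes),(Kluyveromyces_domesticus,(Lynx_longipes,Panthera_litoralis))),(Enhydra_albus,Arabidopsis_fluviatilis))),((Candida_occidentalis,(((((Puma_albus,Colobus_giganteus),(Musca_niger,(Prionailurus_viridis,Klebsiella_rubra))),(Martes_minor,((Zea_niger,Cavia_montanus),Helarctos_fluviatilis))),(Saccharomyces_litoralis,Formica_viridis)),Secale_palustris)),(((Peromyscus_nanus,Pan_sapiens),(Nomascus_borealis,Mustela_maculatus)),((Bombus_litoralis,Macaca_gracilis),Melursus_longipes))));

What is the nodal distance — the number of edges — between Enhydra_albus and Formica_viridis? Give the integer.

The MRCA of Enhydra_albus and Formica_viridis is the root of the tree.
From Enhydra_albus up to that node: 4 branches. From Formica_viridis up to the same node: 6 branches. Total: 4 + 6 = 10.

10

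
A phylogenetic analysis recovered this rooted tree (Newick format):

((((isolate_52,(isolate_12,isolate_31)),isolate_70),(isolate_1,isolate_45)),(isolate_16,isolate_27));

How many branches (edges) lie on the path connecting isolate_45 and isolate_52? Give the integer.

The MRCA of isolate_45 and isolate_52 is the node subtending (((isolate_52,(isolate_12,isolate_31)),isolate_70),(isolate_1,isolate_45)).
From isolate_45 up to that node: 2 branches. From isolate_52 up to the same node: 3 branches. Total: 2 + 3 = 5.

5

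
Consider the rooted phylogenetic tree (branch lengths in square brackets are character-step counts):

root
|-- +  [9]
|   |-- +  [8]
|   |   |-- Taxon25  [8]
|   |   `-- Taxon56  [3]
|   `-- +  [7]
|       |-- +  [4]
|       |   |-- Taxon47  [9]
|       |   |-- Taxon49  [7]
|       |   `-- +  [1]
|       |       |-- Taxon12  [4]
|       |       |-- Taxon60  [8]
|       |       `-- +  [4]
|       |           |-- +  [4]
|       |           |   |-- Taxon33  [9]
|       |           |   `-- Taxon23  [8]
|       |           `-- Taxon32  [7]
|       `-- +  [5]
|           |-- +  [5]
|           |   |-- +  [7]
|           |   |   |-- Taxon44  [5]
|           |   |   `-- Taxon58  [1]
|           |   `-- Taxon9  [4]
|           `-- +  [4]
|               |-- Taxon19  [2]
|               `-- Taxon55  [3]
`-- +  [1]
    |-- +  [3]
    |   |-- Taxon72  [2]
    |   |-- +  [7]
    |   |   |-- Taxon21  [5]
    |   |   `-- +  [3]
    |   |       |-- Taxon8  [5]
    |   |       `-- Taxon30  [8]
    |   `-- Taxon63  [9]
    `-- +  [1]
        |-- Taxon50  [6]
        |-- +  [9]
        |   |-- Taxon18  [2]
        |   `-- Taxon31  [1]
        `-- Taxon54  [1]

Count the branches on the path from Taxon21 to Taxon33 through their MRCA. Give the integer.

11

The MRCA of Taxon21 and Taxon33 is the root of the tree.
From Taxon21 up to that node: 4 branches. From Taxon33 up to the same node: 7 branches. Total: 4 + 7 = 11.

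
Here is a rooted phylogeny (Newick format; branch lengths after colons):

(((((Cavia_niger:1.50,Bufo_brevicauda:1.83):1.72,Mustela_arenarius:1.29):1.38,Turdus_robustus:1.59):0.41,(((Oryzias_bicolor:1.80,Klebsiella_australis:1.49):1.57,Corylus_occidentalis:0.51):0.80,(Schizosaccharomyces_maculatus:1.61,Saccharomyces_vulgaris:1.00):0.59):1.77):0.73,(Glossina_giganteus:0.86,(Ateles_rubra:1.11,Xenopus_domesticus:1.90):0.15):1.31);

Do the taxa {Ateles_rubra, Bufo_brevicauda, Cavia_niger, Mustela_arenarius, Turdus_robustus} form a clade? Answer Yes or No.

No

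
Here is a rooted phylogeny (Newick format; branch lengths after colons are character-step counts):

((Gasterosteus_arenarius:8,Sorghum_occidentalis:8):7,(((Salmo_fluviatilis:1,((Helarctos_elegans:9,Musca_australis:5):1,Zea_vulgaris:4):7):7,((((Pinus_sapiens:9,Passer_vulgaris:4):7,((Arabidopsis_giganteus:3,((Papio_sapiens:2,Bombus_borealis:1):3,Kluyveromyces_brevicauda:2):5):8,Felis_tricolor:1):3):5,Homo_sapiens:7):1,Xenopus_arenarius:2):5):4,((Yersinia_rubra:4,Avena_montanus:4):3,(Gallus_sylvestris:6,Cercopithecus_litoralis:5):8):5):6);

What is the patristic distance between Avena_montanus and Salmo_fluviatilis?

24

The path runs Avena_montanus → … → MRCA → … → Salmo_fluviatilis; the MRCA is the node subtending (((Salmo_fluviatilis,((Helarctos_elegans,Musca_australis),Zea_vulgaris)),((((Pinus_sapiens,Passer_vulgaris),((Arabidopsis_giganteus,((Papio_sapiens,Bombus_borealis),Kluyveromyces_brevicauda)),Felis_tricolor)),Homo_sapiens),Xenopus_arenarius)),((Yersinia_rubra,Avena_montanus),(Gallus_sylvestris,Cercopithecus_litoralis))).
Branch lengths along that path: 4 + 3 + 5 + 4 + 7 + 1 = 24.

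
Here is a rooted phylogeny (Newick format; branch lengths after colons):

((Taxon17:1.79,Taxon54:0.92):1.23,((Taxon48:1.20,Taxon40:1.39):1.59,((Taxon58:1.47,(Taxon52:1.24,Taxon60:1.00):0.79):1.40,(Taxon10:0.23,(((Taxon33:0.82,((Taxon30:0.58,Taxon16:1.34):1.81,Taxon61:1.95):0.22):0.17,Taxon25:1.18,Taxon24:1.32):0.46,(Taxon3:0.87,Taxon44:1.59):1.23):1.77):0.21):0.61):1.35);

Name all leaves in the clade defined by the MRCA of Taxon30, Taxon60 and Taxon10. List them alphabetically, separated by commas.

Tracing Taxon30: it sits inside (Taxon30,Taxon16).
Tracing Taxon60: it sits inside (Taxon52,Taxon60).
Tracing Taxon10: it sits inside (Taxon10,(((Taxon33,((Taxon30,Taxon16),Taxon61)),Taxon25,Taxon24),(Taxon3,Taxon44))).
The smallest clade enclosing all 3 is ((Taxon58,(Taxon52,Taxon60)),(Taxon10,(((Taxon33,((Taxon30,Taxon16),Taxon61)),Taxon25,Taxon24),(Taxon3,Taxon44)))); the answer is its 12 terminal taxa in alphabetical order.

Taxon10, Taxon16, Taxon24, Taxon25, Taxon3, Taxon30, Taxon33, Taxon44, Taxon52, Taxon58, Taxon60, Taxon61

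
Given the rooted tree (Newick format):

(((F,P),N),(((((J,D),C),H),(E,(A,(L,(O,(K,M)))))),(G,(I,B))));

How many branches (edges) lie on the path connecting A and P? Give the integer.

The MRCA of A and P is the root of the tree.
From A up to that node: 5 branches. From P up to the same node: 3 branches. Total: 5 + 3 = 8.

8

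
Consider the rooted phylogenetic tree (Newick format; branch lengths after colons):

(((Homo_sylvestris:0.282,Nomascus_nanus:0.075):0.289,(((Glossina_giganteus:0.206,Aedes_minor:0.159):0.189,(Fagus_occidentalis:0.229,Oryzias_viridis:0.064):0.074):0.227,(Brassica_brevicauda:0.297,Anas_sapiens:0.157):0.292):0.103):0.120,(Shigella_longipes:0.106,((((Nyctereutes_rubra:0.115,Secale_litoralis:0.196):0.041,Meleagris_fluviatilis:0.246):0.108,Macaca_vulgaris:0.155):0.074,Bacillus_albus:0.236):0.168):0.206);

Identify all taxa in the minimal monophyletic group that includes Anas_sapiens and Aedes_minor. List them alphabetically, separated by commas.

Aedes_minor, Anas_sapiens, Brassica_brevicauda, Fagus_occidentalis, Glossina_giganteus, Oryzias_viridis

Tracing Anas_sapiens: it sits inside (Brassica_brevicauda,Anas_sapiens).
Tracing Aedes_minor: it sits inside (Glossina_giganteus,Aedes_minor).
The smallest clade enclosing both is (((Glossina_giganteus,Aedes_minor),(Fagus_occidentalis,Oryzias_viridis)),(Brassica_brevicauda,Anas_sapiens)); the answer is its 6 terminal taxa in alphabetical order.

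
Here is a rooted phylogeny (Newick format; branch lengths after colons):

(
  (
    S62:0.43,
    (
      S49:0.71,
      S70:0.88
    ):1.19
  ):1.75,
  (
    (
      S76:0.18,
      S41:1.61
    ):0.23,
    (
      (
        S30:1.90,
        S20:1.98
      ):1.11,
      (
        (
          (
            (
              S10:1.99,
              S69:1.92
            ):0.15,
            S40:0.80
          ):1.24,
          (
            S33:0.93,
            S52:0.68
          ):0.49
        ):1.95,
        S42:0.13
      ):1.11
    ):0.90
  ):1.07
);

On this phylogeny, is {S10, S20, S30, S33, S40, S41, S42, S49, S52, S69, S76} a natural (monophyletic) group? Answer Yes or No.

The MRCA of the listed taxa is the root, so the smallest clade containing them is the whole tree.
That clade also contains S62, S70, which are not in the proposed group, so the group is not monophyletic.

No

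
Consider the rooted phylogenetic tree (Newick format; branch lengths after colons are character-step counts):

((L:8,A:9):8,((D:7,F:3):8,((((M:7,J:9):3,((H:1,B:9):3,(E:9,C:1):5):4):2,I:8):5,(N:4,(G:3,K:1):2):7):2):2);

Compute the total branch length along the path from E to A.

46

The path runs E → … → MRCA → … → A; the MRCA is the root of the tree.
Branch lengths along that path: 9 + 5 + 4 + 2 + 5 + 2 + 2 + 8 + 9 = 46.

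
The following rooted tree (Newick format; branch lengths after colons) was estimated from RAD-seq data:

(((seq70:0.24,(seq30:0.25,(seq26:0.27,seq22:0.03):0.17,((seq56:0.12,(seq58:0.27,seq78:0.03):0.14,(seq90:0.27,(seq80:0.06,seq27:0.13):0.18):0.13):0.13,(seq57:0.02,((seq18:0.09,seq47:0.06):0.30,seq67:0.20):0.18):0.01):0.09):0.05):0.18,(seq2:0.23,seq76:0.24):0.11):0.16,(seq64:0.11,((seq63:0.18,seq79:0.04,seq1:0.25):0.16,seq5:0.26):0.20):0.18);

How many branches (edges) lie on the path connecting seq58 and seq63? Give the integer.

The MRCA of seq58 and seq63 is the root of the tree.
From seq58 up to that node: 7 branches. From seq63 up to the same node: 4 branches. Total: 7 + 4 = 11.

11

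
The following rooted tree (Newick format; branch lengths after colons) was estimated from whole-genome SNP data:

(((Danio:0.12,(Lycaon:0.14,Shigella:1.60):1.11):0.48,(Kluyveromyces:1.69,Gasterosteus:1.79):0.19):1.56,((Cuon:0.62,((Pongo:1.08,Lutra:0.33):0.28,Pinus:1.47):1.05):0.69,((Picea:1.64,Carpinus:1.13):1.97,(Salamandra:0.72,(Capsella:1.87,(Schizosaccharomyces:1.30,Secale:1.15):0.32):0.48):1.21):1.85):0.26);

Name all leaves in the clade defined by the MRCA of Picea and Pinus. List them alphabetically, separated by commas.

Capsella, Carpinus, Cuon, Lutra, Picea, Pinus, Pongo, Salamandra, Schizosaccharomyces, Secale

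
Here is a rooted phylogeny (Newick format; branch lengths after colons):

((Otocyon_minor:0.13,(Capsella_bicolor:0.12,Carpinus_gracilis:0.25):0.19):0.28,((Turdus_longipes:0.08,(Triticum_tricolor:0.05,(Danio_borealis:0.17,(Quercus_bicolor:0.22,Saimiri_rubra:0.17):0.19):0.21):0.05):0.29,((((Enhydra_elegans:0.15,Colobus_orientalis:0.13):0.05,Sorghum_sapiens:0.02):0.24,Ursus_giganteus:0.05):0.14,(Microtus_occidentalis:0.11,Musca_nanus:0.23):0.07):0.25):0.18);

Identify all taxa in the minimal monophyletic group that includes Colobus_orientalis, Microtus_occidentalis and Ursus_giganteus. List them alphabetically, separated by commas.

Colobus_orientalis, Enhydra_elegans, Microtus_occidentalis, Musca_nanus, Sorghum_sapiens, Ursus_giganteus

Tracing Colobus_orientalis: it sits inside (Enhydra_elegans,Colobus_orientalis).
Tracing Microtus_occidentalis: it sits inside (Microtus_occidentalis,Musca_nanus).
Tracing Ursus_giganteus: it sits inside (((Enhydra_elegans,Colobus_orientalis),Sorghum_sapiens),Ursus_giganteus).
The smallest clade enclosing all 3 is ((((Enhydra_elegans,Colobus_orientalis),Sorghum_sapiens),Ursus_giganteus),(Microtus_occidentalis,Musca_nanus)); the answer is its 6 terminal taxa in alphabetical order.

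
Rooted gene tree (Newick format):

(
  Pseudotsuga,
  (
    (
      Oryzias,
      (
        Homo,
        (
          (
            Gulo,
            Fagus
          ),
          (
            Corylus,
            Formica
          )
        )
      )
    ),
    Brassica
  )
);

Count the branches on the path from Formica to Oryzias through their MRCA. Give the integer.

5

The MRCA of Formica and Oryzias is the node subtending (Oryzias,(Homo,((Gulo,Fagus),(Corylus,Formica)))).
From Formica up to that node: 4 branches. From Oryzias up to the same node: 1 branch. Total: 4 + 1 = 5.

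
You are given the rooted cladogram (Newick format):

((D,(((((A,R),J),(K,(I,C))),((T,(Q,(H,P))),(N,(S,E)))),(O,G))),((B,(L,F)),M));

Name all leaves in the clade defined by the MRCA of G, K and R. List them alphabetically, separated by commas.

Tracing G: it sits inside (O,G).
Tracing K: it sits inside (K,(I,C)).
Tracing R: it sits inside (A,R).
The smallest clade enclosing all 3 is (((((A,R),J),(K,(I,C))),((T,(Q,(H,P))),(N,(S,E)))),(O,G)); the answer is its 15 terminal taxa in alphabetical order.

A, C, E, G, H, I, J, K, N, O, P, Q, R, S, T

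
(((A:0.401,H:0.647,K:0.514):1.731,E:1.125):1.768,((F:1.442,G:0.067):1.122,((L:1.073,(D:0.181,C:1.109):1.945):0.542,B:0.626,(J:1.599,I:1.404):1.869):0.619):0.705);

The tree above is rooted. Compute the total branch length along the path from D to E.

6.885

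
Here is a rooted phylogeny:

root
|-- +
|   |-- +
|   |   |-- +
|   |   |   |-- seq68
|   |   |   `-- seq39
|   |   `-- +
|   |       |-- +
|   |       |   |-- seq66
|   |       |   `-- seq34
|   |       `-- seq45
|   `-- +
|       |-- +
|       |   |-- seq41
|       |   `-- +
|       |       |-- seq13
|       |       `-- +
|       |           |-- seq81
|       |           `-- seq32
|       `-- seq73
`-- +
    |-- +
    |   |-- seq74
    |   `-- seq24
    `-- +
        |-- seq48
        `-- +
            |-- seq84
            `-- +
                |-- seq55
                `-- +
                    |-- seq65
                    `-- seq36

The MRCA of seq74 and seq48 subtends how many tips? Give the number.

7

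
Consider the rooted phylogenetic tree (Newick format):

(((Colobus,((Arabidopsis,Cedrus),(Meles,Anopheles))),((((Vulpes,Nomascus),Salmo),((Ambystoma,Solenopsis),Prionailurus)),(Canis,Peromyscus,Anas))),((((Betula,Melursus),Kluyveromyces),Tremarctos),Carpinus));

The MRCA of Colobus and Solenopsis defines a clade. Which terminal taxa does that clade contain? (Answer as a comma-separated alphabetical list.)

Ambystoma, Anas, Anopheles, Arabidopsis, Canis, Cedrus, Colobus, Meles, Nomascus, Peromyscus, Prionailurus, Salmo, Solenopsis, Vulpes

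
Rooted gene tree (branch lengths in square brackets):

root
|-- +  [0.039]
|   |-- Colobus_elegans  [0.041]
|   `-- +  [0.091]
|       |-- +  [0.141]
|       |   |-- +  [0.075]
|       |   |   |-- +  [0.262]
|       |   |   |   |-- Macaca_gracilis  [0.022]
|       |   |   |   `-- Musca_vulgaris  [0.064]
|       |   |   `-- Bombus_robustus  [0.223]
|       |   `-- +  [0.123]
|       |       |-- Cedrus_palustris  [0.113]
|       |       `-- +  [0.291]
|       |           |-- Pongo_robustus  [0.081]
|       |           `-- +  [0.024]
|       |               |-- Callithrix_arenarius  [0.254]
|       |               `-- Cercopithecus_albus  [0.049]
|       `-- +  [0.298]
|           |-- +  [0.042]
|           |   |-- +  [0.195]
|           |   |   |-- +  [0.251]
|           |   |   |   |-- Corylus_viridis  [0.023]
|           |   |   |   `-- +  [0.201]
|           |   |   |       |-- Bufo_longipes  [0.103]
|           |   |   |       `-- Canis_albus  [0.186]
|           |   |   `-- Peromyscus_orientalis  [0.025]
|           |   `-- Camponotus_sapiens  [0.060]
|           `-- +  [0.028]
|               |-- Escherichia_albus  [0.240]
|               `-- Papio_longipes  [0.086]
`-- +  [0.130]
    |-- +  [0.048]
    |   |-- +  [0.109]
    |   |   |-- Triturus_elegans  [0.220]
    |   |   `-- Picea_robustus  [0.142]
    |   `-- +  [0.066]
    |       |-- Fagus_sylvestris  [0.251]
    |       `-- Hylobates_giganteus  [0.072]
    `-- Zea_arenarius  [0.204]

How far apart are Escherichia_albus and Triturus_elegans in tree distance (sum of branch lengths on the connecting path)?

The path runs Escherichia_albus → … → MRCA → … → Triturus_elegans; the MRCA is the root of the tree.
Branch lengths along that path: 0.240 + 0.028 + 0.298 + 0.091 + 0.039 + 0.130 + 0.048 + 0.109 + 0.220 = 1.203.

1.203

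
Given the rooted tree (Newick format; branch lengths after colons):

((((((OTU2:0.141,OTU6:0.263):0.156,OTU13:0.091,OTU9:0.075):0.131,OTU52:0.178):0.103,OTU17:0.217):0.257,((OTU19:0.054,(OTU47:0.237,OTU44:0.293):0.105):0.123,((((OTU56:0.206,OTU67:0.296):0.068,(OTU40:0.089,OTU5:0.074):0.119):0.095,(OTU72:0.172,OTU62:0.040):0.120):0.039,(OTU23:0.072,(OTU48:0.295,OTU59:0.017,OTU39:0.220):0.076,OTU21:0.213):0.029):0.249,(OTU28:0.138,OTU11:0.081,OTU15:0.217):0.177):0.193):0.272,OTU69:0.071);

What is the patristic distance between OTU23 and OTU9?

1.109

The path runs OTU23 → … → MRCA → … → OTU9; the MRCA is the node subtending (((((OTU2,OTU6),OTU13,OTU9),OTU52),OTU17),((OTU19,(OTU47,OTU44)),((((OTU56,OTU67),(OTU40,OTU5)),(OTU72,OTU62)),(OTU23,(OTU48,OTU59,OTU39),OTU21)),(OTU28,OTU11,OTU15))).
Branch lengths along that path: 0.072 + 0.029 + 0.249 + 0.193 + 0.257 + 0.103 + 0.131 + 0.075 = 1.109.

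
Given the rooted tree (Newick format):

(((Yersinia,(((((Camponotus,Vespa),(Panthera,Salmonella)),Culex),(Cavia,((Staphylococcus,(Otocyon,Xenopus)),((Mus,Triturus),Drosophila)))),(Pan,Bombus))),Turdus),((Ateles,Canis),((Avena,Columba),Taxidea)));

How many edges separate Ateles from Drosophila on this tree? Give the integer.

11

The MRCA of Ateles and Drosophila is the root of the tree.
From Ateles up to that node: 3 branches. From Drosophila up to the same node: 8 branches. Total: 3 + 8 = 11.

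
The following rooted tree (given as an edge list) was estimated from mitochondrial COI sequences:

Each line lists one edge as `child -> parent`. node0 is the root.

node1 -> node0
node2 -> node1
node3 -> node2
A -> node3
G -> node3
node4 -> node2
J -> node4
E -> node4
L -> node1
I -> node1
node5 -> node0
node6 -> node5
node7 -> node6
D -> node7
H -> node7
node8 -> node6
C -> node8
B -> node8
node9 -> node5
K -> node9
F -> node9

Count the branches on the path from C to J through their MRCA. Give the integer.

The MRCA of C and J is the root of the tree.
From C up to that node: 4 branches. From J up to the same node: 4 branches. Total: 4 + 4 = 8.

8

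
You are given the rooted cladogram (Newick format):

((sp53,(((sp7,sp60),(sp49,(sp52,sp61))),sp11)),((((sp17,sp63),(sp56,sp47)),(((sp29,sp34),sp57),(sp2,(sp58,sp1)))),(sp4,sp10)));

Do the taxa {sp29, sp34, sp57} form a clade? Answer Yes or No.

Yes

The most recent common ancestor of these taxa subtends ((sp29,sp34),sp57).
That clade has exactly 3 tips — every listed taxon and nothing else — so the group is monophyletic.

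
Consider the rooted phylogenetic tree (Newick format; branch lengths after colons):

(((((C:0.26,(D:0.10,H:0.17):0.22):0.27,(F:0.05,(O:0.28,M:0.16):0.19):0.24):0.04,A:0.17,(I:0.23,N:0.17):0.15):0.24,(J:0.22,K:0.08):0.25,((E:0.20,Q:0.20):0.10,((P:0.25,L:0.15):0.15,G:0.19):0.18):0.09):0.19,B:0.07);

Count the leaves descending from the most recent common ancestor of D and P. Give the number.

16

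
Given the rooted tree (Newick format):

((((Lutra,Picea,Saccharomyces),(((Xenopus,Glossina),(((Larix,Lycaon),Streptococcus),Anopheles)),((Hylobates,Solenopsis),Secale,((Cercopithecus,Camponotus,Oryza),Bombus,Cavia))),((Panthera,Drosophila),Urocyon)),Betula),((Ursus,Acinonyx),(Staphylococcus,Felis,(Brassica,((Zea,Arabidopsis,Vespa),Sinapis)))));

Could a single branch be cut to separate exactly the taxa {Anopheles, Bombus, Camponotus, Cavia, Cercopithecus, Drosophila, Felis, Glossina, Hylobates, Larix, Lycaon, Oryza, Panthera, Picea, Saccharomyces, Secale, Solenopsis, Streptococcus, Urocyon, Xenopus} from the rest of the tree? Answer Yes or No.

The MRCA of the listed taxa is the root, so the smallest clade containing them is the whole tree.
That clade also contains Acinonyx, Arabidopsis, Betula, Brassica, Lutra, Sinapis, Staphylococcus, Ursus, Vespa, Zea, which are not in the proposed group, so the group is not monophyletic.

No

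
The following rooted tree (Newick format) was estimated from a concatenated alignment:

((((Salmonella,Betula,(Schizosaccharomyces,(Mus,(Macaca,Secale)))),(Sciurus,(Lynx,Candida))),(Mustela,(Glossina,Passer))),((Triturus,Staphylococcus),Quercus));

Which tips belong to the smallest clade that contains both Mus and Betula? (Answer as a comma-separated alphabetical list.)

Betula, Macaca, Mus, Salmonella, Schizosaccharomyces, Secale

Tracing Mus: it sits inside (Mus,(Macaca,Secale)).
Tracing Betula: it sits inside (Salmonella,Betula,(Schizosaccharomyces,(Mus,(Macaca,Secale)))).
The smallest clade enclosing both is (Salmonella,Betula,(Schizosaccharomyces,(Mus,(Macaca,Secale)))); the answer is its 6 terminal taxa in alphabetical order.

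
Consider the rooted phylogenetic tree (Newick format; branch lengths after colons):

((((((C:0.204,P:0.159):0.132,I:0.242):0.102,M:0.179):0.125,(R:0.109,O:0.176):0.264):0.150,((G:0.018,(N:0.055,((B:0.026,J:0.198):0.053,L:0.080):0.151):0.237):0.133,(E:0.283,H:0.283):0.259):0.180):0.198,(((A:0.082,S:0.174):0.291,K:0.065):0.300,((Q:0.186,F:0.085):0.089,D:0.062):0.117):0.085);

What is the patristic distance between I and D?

1.081

The path runs I → … → MRCA → … → D; the MRCA is the root of the tree.
Branch lengths along that path: 0.242 + 0.102 + 0.125 + 0.150 + 0.198 + 0.085 + 0.117 + 0.062 = 1.081.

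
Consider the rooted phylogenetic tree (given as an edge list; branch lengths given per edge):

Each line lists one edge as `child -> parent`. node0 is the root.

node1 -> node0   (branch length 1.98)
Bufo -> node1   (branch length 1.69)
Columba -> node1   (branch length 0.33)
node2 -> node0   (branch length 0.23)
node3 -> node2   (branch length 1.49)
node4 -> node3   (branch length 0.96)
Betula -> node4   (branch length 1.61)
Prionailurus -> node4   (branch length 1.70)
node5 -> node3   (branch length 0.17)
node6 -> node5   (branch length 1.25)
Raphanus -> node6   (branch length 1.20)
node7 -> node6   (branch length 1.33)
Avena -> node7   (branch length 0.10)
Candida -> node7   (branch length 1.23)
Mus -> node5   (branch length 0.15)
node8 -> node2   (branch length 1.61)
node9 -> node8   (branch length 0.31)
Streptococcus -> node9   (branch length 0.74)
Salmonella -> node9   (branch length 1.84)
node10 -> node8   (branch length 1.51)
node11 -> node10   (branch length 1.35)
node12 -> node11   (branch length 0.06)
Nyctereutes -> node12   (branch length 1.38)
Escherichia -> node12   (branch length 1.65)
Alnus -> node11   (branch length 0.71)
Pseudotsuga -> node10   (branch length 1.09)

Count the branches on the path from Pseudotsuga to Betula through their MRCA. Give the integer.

6

The MRCA of Pseudotsuga and Betula is the node subtending (((Betula,Prionailurus),((Raphanus,(Avena,Candida)),Mus)),((Streptococcus,Salmonella),(((Nyctereutes,Escherichia),Alnus),Pseudotsuga))).
From Pseudotsuga up to that node: 3 branches. From Betula up to the same node: 3 branches. Total: 3 + 3 = 6.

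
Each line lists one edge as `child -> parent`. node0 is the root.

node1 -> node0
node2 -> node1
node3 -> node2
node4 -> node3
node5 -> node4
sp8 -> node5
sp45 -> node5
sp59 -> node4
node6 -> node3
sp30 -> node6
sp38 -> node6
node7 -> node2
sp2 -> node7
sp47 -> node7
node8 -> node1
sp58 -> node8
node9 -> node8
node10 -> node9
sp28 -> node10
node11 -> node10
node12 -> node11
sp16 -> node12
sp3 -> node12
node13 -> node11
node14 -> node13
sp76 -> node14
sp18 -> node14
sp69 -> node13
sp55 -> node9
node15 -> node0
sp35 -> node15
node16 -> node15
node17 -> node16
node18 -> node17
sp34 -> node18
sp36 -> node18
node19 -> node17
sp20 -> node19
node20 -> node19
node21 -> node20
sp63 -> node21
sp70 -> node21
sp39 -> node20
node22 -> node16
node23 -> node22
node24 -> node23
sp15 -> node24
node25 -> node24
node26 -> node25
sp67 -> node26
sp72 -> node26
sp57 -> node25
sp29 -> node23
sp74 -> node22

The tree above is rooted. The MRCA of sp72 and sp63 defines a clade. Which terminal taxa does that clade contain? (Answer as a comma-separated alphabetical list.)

Tracing sp72: it sits inside (sp67,sp72).
Tracing sp63: it sits inside (sp63,sp70).
The smallest clade enclosing both is (((sp34,sp36),(sp20,((sp63,sp70),sp39))),(((sp15,((sp67,sp72),sp57)),sp29),sp74)); the answer is its 12 terminal taxa in alphabetical order.

sp15, sp20, sp29, sp34, sp36, sp39, sp57, sp63, sp67, sp70, sp72, sp74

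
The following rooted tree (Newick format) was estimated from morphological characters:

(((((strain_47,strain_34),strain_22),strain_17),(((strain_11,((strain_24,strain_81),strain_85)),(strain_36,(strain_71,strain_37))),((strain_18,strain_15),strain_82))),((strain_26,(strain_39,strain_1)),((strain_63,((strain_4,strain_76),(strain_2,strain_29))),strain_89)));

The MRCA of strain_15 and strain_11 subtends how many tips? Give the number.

10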